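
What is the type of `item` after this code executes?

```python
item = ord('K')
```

ord() returns int (Unicode code point)

int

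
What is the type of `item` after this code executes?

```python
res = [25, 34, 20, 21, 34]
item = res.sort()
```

list.sort() returns None (sorts in place)

NoneType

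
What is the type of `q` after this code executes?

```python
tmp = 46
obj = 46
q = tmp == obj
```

Equality comparison returns bool

bool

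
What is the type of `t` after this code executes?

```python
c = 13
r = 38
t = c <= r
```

Comparison operators return bool

bool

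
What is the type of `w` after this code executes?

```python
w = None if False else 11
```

Ternary: condition is False, else branch (11) taken → int

int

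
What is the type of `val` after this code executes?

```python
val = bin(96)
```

bin() returns str representation

str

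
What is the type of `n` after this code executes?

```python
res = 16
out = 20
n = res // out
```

int // int returns int (16 // 20 = 0)

int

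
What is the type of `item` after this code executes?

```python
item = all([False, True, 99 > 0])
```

all() returns bool

bool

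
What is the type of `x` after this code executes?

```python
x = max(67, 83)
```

max() of ints returns int

int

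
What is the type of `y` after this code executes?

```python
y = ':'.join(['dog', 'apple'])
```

str.join() returns str

str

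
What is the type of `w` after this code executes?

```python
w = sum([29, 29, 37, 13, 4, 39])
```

sum() of ints returns int

int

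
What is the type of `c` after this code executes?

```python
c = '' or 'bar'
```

'or' returns first truthy value ('bar', which is str)

str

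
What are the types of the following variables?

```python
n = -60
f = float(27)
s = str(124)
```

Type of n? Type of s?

n is int; s is str

int, str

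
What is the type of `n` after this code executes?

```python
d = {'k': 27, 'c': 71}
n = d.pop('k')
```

dict.pop() returns the value (int)

int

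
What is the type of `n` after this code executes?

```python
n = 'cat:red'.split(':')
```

str.split() returns list

list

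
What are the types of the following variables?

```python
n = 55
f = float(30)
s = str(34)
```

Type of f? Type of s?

f is float; s is str

float, str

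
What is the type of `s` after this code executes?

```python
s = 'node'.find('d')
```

str.find() returns int (index, or -1)

int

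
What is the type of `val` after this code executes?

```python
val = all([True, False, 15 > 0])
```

all() returns bool

bool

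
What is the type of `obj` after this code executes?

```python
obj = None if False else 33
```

Ternary: condition is False, else branch (33) taken → int

int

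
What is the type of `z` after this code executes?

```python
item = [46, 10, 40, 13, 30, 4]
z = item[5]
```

Indexing a list of ints returns int (item[5] = 4)

int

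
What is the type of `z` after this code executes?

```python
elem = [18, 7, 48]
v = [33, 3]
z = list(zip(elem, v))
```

list(zip(...)) returns a list of tuples

list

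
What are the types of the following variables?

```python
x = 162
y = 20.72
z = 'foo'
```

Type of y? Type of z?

y is float; z is str

float, str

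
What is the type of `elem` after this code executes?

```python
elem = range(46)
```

range() returns a range object

range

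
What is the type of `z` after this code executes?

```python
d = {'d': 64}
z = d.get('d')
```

dict.get() returns the value (int) when key is found

int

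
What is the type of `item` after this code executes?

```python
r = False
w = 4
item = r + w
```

bool + int returns int (False is 0, so 0 + 4 = 4)

int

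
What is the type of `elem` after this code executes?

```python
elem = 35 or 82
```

'or' returns the first truthy value (35, which is int)

int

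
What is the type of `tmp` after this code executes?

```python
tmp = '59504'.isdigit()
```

str.isdigit() returns bool

bool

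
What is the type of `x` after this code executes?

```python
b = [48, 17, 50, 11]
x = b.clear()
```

list.clear() returns None

NoneType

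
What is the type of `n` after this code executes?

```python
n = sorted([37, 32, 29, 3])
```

sorted() always returns list

list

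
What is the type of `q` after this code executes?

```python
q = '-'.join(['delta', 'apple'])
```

str.join() returns str

str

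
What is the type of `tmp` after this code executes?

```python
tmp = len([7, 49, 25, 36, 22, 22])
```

len() always returns int

int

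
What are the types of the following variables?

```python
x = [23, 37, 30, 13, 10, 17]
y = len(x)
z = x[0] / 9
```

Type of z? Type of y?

int / int returns float; len() returns int

float, int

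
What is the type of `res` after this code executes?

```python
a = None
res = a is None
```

'is' comparison returns bool

bool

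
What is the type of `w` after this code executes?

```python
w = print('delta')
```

print() returns None

NoneType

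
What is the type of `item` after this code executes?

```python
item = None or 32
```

'or' with None returns the other value (32, int)

int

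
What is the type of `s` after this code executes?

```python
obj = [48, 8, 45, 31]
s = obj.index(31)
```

list.index() returns int

int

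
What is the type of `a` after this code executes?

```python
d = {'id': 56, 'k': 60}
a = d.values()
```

.values() returns a dict_values view object

dict_values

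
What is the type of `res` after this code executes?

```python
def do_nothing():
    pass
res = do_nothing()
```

A function with no return statement returns None

NoneType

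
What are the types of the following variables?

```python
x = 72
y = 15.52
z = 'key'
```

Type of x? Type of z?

x is int; z is str

int, str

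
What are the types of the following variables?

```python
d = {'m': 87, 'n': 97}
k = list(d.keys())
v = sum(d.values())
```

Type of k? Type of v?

list(...) returns list; sum of int values returns int

list, int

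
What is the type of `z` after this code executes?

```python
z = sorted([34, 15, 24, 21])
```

sorted() always returns list

list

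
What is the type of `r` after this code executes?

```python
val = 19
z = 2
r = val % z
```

int % int returns int (19 % 2 = 1)

int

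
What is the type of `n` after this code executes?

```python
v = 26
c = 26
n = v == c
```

Equality comparison returns bool

bool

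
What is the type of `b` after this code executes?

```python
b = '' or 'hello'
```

'or' returns first truthy value ('hello', which is str)

str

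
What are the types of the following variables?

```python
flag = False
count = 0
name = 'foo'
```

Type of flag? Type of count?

flag is bool; count is int

bool, int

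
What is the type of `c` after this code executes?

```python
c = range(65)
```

range() returns a range object

range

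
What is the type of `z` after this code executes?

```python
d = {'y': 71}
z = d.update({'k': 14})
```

dict.update() returns None

NoneType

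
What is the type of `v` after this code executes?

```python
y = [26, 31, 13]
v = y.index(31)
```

list.index() returns int

int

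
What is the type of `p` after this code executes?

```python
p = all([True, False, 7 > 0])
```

all() returns bool

bool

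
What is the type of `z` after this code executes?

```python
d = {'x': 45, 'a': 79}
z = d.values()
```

.values() returns a dict_values view object

dict_values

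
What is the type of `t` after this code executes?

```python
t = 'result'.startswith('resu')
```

str.startswith() returns bool

bool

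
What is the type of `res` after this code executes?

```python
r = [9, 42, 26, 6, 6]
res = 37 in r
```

'in' operator returns bool

bool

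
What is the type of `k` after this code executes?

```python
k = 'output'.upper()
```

str.upper() returns str

str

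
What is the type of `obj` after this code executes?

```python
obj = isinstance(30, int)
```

isinstance() returns bool

bool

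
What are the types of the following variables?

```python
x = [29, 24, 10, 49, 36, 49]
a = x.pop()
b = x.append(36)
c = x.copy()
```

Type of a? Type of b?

list.pop() returns the element (int); list.append() returns None

int, NoneType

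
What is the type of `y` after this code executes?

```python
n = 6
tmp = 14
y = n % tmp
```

int % int returns int (6 % 14 = 6)

int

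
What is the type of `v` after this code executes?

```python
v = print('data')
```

print() returns None

NoneType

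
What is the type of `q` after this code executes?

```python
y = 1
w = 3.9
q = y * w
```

int * float returns float (1 * 3.9 = 3.9)

float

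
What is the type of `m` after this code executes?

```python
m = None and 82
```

'and' returns first falsy value (None)

NoneType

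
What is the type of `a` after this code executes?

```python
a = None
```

None has type NoneType

NoneType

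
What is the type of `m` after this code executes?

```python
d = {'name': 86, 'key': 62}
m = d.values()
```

.values() returns a dict_values view object

dict_values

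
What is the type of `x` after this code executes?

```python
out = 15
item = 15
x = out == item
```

Equality comparison returns bool

bool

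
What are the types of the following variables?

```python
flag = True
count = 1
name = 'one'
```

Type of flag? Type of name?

flag is bool; name is str

bool, str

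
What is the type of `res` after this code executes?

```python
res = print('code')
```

print() returns None

NoneType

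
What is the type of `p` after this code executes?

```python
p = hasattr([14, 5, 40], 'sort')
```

hasattr() returns bool

bool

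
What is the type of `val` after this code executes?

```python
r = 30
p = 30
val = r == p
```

Equality comparison returns bool

bool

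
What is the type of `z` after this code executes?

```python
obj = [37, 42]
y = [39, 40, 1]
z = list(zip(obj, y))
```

list(zip(...)) returns a list of tuples

list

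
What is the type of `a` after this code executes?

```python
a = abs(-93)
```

abs() of int returns int

int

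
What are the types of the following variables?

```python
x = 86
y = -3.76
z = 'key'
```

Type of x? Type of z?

x is int; z is str

int, str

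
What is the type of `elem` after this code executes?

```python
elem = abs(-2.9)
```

abs() of float returns float

float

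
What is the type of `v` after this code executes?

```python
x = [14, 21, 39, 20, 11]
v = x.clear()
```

list.clear() returns None

NoneType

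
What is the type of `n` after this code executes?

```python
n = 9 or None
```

'or' returns first truthy value (9, int)

int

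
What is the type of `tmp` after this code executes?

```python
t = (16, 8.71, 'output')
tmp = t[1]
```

Index 1 of tuple is 8.71 which is float

float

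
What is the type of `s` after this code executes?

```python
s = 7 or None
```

'or' returns first truthy value (7, int)

int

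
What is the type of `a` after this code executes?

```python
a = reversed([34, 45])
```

reversed() on a list returns a list_reverseiterator

list_reverseiterator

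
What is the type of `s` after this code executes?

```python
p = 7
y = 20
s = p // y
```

int // int returns int (7 // 20 = 0)

int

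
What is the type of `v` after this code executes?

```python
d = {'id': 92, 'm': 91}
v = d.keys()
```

.keys() returns a dict_keys view object

dict_keys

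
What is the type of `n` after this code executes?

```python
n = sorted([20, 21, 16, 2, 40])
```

sorted() always returns list

list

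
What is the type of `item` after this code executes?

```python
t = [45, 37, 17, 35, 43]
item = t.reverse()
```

list.reverse() returns None

NoneType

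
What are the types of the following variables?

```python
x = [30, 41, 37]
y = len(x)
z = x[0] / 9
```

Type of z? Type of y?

int / int returns float; len() returns int

float, int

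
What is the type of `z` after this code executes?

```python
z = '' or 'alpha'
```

'or' returns first truthy value ('alpha', which is str)

str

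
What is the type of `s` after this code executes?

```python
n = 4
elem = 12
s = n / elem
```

int / int always returns float in Python 3 (4 / 12 = 0.333333)

float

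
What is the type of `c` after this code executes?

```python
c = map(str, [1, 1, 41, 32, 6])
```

map() returns a map iterator object

map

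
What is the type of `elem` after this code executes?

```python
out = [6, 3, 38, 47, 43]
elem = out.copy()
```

list.copy() returns list

list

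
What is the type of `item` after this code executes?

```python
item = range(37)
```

range() returns a range object

range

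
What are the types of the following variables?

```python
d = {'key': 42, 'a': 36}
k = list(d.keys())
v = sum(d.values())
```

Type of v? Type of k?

sum of int values returns int; list(...) returns list

int, list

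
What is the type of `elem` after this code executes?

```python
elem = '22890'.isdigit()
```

str.isdigit() returns bool

bool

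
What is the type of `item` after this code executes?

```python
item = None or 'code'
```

'or' with None returns the other value ('code', str)

str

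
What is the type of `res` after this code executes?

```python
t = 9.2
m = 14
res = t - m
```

float - int returns float (9.2 - 14 = -4.8)

float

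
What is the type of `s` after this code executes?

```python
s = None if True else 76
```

Ternary: condition is True, if branch (None) taken → NoneType

NoneType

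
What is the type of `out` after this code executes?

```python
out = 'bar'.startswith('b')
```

str.startswith() returns bool

bool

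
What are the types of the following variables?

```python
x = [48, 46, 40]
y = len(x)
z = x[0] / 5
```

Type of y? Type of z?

len() returns int; int / int returns float

int, float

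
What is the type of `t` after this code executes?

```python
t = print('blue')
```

print() returns None

NoneType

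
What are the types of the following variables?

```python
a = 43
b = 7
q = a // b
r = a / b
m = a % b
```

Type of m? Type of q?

int % int returns int; int // int returns int

int, int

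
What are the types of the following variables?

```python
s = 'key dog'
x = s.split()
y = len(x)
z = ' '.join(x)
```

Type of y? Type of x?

len() returns int; str.split() returns list

int, list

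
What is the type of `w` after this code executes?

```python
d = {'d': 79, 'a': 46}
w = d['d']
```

Accessing dict[str, int] with key 'd' returns int value 79

int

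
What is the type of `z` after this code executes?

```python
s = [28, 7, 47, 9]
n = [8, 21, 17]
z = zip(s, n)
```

zip() returns a zip iterator object

zip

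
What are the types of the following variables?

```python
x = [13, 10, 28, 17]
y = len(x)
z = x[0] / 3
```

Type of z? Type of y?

int / int returns float; len() returns int

float, int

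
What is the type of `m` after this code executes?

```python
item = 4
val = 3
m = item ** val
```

int ** positive int returns int (4 ** 3 = 64)

int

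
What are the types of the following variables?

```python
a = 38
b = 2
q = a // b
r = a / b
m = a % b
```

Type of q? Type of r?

int // int returns int; int / int returns float

int, float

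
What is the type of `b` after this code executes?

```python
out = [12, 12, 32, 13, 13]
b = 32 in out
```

'in' operator returns bool

bool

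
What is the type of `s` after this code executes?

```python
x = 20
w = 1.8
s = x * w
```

int * float returns float (20 * 1.8 = 36.0)

float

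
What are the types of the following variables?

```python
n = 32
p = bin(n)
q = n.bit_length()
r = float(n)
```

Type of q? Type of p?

int.bit_length() returns int; bin() returns str

int, str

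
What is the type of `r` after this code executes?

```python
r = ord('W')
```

ord() returns int (Unicode code point)

int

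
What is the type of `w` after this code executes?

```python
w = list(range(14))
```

list(range(...)) returns list

list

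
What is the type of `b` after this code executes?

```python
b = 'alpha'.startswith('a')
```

str.startswith() returns bool

bool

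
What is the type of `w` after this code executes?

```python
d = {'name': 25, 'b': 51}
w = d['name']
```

Accessing dict[str, int] with key 'name' returns int value 25

int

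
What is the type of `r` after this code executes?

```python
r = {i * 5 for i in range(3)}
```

A set comprehension {expr for x in iterable} produces a set

set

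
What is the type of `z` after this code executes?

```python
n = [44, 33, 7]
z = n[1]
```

Indexing a list of ints returns int (n[1] = 33)

int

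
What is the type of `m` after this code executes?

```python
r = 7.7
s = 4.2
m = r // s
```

float // float returns float (floor division preserves float type)

float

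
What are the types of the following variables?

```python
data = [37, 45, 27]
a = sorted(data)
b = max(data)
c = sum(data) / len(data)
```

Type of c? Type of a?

int / int returns float; sorted() returns list

float, list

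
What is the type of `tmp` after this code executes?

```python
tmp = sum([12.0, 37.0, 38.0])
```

sum() of floats returns float

float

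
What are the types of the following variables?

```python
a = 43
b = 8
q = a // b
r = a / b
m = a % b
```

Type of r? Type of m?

int / int returns float; int % int returns int

float, int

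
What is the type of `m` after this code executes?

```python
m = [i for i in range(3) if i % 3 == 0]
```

A list comprehension [...] produces a list

list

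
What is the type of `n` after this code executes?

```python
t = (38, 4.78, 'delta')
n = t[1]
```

Index 1 of tuple is 4.78 which is float

float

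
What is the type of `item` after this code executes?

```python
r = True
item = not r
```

'not' always returns bool

bool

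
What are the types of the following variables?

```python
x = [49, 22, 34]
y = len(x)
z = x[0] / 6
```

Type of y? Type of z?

len() returns int; int / int returns float

int, float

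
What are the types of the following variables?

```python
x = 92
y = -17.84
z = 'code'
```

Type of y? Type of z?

y is float; z is str

float, str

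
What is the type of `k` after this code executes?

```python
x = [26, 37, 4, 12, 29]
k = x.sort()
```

list.sort() returns None (sorts in place)

NoneType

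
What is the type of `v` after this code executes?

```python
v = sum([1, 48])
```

sum() of ints returns int

int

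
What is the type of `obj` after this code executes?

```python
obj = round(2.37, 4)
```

round() with ndigits arg returns float

float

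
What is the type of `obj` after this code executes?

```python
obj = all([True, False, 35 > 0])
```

all() returns bool

bool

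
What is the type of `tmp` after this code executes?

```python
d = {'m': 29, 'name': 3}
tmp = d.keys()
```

.keys() returns a dict_keys view object

dict_keys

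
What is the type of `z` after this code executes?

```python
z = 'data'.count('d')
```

str.count() returns int

int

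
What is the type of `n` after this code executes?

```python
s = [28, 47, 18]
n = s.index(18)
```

list.index() returns int

int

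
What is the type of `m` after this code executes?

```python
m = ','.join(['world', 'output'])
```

str.join() returns str

str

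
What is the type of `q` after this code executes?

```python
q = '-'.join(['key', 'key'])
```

str.join() returns str

str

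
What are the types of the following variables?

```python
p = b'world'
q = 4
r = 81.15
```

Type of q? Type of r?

q is int; r is float

int, float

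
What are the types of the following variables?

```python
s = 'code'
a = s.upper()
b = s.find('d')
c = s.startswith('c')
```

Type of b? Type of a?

str.find() returns int; str.upper() returns str

int, str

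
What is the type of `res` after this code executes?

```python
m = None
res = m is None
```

'is' comparison returns bool

bool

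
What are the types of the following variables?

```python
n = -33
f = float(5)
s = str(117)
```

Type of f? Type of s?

f is float; s is str

float, str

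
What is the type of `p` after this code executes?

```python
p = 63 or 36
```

'or' returns the first truthy value (63, which is int)

int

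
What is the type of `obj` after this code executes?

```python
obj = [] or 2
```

'or' returns first truthy value (2, which is int)

int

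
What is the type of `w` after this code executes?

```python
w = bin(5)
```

bin() returns str representation

str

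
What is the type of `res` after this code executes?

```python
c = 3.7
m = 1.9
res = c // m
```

float // float returns float (floor division preserves float type)

float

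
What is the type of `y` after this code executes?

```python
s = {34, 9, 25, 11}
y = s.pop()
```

Popping from a set of ints returns int

int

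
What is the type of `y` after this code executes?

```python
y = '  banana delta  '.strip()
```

str.strip() returns str

str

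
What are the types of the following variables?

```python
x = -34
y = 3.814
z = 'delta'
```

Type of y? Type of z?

y is float; z is str

float, str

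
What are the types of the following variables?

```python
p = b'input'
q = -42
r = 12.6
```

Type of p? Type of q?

p is bytes; q is int

bytes, int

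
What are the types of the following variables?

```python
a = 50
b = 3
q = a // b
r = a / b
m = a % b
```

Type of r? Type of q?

int / int returns float; int // int returns int

float, int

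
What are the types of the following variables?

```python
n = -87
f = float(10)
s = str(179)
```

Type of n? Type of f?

n is int; f is float

int, float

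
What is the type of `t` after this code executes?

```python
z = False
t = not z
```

'not' always returns bool

bool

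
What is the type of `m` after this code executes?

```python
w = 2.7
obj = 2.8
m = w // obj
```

float // float returns float (floor division preserves float type)

float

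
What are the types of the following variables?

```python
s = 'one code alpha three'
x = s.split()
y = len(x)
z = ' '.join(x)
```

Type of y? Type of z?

len() returns int; str.join() returns str

int, str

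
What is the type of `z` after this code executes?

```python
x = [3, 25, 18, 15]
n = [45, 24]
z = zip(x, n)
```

zip() returns a zip iterator object

zip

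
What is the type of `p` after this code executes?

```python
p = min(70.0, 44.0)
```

min() of floats returns float

float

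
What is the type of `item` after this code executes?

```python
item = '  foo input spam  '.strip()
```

str.strip() returns str

str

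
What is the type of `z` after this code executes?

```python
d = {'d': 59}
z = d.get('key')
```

dict.get() returns None when key 'key' is not found and no default given

NoneType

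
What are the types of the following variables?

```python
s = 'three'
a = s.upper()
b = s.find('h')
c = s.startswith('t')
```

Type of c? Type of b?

str.startswith() returns bool; str.find() returns int

bool, int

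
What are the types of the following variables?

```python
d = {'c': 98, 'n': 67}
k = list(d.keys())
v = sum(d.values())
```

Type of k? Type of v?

list(...) returns list; sum of int values returns int

list, int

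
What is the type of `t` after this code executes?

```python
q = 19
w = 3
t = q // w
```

int // int returns int (19 // 3 = 6)

int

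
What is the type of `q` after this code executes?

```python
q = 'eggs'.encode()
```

str.encode() returns bytes

bytes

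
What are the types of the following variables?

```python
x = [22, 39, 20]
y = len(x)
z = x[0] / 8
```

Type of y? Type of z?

len() returns int; int / int returns float

int, float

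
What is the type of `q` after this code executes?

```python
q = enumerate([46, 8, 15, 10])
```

enumerate() returns an enumerate iterator object

enumerate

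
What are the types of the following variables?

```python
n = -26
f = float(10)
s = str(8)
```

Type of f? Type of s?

f is float; s is str

float, str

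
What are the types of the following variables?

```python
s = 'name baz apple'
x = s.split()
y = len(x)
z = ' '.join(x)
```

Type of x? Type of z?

str.split() returns list; str.join() returns str

list, str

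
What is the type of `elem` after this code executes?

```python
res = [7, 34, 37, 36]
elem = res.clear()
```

list.clear() returns None

NoneType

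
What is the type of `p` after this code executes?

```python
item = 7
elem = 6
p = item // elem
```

int // int returns int (7 // 6 = 1)

int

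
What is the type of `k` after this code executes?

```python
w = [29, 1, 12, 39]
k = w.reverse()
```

list.reverse() returns None

NoneType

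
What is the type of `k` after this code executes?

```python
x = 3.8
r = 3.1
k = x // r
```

float // float returns float (floor division preserves float type)

float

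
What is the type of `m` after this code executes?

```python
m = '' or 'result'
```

'or' returns first truthy value ('result', which is str)

str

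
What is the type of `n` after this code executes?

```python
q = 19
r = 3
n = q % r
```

int % int returns int (19 % 3 = 1)

int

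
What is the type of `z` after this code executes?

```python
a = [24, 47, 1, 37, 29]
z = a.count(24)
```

list.count() returns int

int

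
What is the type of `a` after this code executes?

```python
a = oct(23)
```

oct() returns str representation

str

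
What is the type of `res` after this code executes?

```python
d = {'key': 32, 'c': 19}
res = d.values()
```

.values() returns a dict_values view object

dict_values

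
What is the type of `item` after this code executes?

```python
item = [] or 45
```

'or' returns first truthy value (45, which is int)

int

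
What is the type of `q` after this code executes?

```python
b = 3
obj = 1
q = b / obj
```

int / int always returns float in Python 3 (3 / 1 = 3)

float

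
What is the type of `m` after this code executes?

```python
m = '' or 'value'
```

'or' returns first truthy value ('value', which is str)

str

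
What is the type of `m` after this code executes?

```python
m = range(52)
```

range() returns a range object

range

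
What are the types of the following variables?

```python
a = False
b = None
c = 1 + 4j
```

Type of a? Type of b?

a is bool; b is NoneType

bool, NoneType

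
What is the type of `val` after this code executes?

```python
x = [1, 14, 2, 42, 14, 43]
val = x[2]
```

Indexing a list of ints returns int (x[2] = 2)

int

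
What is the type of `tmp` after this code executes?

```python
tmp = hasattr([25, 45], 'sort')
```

hasattr() returns bool

bool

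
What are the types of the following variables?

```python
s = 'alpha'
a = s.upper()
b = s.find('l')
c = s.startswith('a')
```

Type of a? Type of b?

str.upper() returns str; str.find() returns int

str, int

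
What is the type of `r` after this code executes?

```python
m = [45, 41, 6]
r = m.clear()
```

list.clear() returns None

NoneType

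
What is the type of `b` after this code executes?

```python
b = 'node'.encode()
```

str.encode() returns bytes

bytes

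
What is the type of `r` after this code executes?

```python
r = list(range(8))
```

list(range(...)) returns list

list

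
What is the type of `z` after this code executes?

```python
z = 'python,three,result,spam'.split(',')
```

str.split() returns list

list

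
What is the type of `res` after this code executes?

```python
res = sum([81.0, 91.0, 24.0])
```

sum() of floats returns float

float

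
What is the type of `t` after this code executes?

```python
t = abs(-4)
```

abs() of int returns int

int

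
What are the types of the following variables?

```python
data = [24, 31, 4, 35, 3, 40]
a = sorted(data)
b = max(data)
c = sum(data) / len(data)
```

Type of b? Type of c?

max of ints returns int; int / int returns float

int, float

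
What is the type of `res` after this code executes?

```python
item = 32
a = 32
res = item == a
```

Equality comparison returns bool

bool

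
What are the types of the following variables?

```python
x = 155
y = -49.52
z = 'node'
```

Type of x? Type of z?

x is int; z is str

int, str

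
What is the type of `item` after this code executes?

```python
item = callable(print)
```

callable() returns bool

bool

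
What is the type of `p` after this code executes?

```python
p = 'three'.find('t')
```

str.find() returns int (index, or -1)

int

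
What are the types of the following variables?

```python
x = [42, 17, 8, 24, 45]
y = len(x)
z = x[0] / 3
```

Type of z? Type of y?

int / int returns float; len() returns int

float, int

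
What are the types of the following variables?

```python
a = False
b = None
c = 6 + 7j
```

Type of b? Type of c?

b is NoneType; c is complex

NoneType, complex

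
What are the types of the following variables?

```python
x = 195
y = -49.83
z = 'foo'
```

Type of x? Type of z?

x is int; z is str

int, str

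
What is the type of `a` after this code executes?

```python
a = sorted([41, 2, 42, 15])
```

sorted() always returns list

list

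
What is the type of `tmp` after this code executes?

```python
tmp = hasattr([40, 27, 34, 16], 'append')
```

hasattr() returns bool

bool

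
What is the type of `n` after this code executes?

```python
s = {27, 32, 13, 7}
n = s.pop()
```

Popping from a set of ints returns int

int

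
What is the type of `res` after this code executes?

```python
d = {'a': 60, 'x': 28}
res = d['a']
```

Accessing dict[str, int] with key 'a' returns int value 60

int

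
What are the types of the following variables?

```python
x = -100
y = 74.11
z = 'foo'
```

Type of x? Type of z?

x is int; z is str

int, str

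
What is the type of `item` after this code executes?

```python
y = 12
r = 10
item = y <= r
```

Comparison operators return bool

bool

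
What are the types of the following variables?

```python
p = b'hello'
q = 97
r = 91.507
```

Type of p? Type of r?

p is bytes; r is float

bytes, float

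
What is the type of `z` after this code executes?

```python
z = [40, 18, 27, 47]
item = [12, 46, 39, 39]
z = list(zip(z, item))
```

list(zip(...)) returns a list of tuples

list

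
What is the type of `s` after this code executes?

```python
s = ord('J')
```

ord() returns int (Unicode code point)

int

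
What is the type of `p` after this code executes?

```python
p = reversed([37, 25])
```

reversed() on a list returns a list_reverseiterator

list_reverseiterator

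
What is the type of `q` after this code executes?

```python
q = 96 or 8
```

'or' returns the first truthy value (96, which is int)

int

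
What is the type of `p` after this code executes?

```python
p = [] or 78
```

'or' returns first truthy value (78, which is int)

int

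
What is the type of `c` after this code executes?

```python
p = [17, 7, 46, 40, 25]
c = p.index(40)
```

list.index() returns int

int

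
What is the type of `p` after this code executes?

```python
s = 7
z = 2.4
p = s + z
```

int + float returns float (7 + 2.4 = 9.4)

float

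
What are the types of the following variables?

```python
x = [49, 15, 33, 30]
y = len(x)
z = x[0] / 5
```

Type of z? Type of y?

int / int returns float; len() returns int

float, int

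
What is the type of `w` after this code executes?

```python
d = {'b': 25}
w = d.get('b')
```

dict.get() returns the value (int) when key is found

int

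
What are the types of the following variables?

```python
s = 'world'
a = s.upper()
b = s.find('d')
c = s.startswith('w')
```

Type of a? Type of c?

str.upper() returns str; str.startswith() returns bool

str, bool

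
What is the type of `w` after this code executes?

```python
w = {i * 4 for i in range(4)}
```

A set comprehension {expr for x in iterable} produces a set

set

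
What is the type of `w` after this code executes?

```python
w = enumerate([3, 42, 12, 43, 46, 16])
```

enumerate() returns an enumerate iterator object

enumerate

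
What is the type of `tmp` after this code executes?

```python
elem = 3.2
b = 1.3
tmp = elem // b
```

float // float returns float (floor division preserves float type)

float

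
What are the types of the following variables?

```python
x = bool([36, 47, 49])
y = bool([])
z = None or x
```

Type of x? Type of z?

bool() returns bool; None or <bool> returns the bool

bool, bool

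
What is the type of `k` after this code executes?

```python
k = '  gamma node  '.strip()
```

str.strip() returns str

str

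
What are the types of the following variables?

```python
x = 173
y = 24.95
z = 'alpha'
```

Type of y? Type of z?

y is float; z is str

float, str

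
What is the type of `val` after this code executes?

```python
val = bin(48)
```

bin() returns str representation

str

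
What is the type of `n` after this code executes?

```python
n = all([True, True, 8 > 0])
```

all() returns bool

bool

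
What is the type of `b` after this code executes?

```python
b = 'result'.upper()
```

str.upper() returns str

str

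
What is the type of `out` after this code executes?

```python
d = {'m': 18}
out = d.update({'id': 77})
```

dict.update() returns None

NoneType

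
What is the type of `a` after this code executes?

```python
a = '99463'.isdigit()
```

str.isdigit() returns bool

bool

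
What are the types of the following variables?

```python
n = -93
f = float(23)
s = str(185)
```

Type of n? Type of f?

n is int; f is float

int, float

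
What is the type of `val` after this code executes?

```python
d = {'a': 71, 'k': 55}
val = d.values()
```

.values() returns a dict_values view object

dict_values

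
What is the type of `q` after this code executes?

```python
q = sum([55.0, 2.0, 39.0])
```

sum() of floats returns float

float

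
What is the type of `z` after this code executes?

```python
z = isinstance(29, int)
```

isinstance() returns bool

bool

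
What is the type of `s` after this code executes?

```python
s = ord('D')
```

ord() returns int (Unicode code point)

int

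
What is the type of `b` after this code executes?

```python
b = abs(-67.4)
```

abs() of float returns float

float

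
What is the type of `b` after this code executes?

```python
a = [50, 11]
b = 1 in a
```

'in' operator returns bool

bool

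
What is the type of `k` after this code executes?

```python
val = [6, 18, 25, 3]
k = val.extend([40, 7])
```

list.extend() returns None

NoneType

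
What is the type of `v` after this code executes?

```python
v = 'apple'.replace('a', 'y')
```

str.replace() returns str

str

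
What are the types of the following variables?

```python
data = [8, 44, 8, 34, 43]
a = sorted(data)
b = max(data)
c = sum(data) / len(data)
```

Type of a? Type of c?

sorted() returns list; int / int returns float

list, float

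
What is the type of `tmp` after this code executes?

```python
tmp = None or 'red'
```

'or' with None returns the other value ('red', str)

str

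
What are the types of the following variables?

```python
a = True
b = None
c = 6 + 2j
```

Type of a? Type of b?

a is bool; b is NoneType

bool, NoneType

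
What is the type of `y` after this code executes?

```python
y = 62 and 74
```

'and' returns the last value when all truthy (74, which is int)

int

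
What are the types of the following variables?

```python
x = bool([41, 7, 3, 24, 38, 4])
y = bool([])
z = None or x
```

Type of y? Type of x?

bool() returns bool; bool() returns bool

bool, bool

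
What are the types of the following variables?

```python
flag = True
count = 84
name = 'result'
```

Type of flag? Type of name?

flag is bool; name is str

bool, str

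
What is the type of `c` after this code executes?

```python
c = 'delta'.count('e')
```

str.count() returns int

int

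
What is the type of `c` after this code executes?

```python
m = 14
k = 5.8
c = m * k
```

int * float returns float (14 * 5.8 = 81.2)

float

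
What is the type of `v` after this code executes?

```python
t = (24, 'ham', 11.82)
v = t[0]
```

Index 0 of tuple is 24 which is int

int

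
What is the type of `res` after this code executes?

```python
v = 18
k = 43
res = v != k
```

Comparison operators return bool

bool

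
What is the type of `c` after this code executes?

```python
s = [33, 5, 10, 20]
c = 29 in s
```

'in' operator returns bool

bool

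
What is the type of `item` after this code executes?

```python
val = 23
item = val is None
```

'is' comparison returns bool

bool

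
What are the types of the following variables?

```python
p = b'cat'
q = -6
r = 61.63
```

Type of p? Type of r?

p is bytes; r is float

bytes, float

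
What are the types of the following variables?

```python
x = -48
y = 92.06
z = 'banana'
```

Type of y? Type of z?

y is float; z is str

float, str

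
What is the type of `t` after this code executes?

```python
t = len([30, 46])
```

len() always returns int

int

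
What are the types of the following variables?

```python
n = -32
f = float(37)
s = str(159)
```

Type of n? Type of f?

n is int; f is float

int, float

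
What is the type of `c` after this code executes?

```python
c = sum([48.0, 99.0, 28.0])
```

sum() of floats returns float

float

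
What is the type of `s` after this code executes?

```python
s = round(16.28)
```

round() with no ndigits arg returns int

int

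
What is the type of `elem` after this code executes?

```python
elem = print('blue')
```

print() returns None

NoneType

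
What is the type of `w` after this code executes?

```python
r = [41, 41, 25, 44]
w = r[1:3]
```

Slicing a list always returns a list

list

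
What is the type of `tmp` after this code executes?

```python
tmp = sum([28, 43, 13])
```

sum() of ints returns int

int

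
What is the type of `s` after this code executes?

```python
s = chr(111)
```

chr() returns str (single character)

str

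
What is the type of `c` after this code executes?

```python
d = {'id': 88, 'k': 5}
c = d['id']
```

Accessing dict[str, int] with key 'id' returns int value 88

int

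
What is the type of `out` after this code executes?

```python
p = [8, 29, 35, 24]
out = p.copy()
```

list.copy() returns list

list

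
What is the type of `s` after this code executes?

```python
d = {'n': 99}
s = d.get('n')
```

dict.get() returns the value (int) when key is found

int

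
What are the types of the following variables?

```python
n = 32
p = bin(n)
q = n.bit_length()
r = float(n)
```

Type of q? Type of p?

int.bit_length() returns int; bin() returns str

int, str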